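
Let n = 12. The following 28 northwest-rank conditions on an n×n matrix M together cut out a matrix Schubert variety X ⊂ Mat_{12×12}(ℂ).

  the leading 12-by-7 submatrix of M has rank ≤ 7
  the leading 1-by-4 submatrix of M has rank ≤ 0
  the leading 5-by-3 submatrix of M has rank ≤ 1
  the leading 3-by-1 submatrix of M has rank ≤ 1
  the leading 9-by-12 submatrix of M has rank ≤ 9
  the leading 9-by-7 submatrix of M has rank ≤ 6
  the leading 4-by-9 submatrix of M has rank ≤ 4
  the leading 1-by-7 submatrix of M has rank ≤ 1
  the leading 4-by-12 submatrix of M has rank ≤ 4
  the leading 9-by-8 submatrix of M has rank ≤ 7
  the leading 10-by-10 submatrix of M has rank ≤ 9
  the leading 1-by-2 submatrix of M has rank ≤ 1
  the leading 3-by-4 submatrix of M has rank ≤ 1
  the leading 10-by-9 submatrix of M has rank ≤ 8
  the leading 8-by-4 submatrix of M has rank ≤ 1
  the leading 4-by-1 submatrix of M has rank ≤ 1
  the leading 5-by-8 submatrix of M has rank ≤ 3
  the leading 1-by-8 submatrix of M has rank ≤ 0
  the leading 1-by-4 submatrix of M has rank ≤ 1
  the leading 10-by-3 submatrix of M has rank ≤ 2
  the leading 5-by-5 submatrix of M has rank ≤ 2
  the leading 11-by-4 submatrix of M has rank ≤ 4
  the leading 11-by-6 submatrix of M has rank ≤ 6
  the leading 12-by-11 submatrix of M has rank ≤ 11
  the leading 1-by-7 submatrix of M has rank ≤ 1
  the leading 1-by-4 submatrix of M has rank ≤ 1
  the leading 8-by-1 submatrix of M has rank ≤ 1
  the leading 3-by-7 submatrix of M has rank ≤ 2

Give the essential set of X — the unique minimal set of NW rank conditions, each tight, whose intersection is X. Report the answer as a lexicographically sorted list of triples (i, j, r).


Reconstructing r_w from the 28 given conditions:

  0 0 0 0 0 0 0 0 1 1 1 1
  1 1 1 1 1 1 1 1 2 2 2 2
  1 1 1 1 2 2 2 2 3 3 3 3
  1 1 1 1 2 3 3 3 4 4 4 4
  1 1 1 1 2 3 3 3 4 5 5 5
  1 1 1 1 2 3 4 4 5 6 6 6
  1 1 1 1 2 3 4 5 6 7 7 7
  1 1 1 1 2 3 4 5 6 7 8 8
  1 2 2 2 3 4 5 6 7 8 9 9
  1 2 2 3 4 5 6 7 8 9 10 10
  1 2 3 4 5 6 7 8 9 10 11 11
  1 2 3 4 5 6 7 8 9 10 11 12

giving w = (9, 1, 5, 6, 10, 7, 8, 11, 2, 4, 3, 12) via Δ²R.

D(w) has 29 cells with 4 SE-corners; essential set:

[(1, 8, 0), (5, 8, 3), (8, 4, 1), (10, 3, 2)]


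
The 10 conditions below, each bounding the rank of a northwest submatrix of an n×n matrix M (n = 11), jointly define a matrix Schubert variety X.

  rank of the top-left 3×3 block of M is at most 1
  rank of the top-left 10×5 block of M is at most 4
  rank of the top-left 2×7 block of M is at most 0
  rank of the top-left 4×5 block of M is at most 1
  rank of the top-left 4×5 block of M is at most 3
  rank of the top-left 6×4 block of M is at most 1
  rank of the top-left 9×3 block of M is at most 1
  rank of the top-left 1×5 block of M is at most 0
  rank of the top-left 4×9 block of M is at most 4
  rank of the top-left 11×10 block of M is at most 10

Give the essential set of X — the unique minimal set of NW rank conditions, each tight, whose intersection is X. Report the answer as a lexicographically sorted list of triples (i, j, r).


Reconstructing r_w from the 10 given conditions:

  0 | 0 | 0 | 0 | 0 | 0 | 0 | 1 | 1 | 1 | 1
  0 | 0 | 0 | 0 | 0 | 0 | 0 | 1 | 2 | 2 | 2
  1 | 1 | 1 | 1 | 1 | 1 | 1 | 2 | 3 | 3 | 3
  1 | 1 | 1 | 1 | 1 | 2 | 2 | 3 | 4 | 4 | 4
  1 | 1 | 1 | 1 | 2 | 3 | 3 | 4 | 5 | 5 | 5
  1 | 1 | 1 | 1 | 2 | 3 | 4 | 5 | 6 | 6 | 6
  1 | 1 | 1 | 2 | 3 | 4 | 5 | 6 | 7 | 7 | 7
  1 | 1 | 1 | 2 | 3 | 4 | 5 | 6 | 7 | 8 | 8
  1 | 1 | 1 | 2 | 3 | 4 | 5 | 6 | 7 | 8 | 9
  1 | 2 | 2 | 3 | 4 | 5 | 6 | 7 | 8 | 9 | 10
  1 | 2 | 3 | 4 | 5 | 6 | 7 | 8 | 9 | 10 | 11

second differences of R give the permutation w = (8, 9, 1, 6, 5, 7, 4, 10, 11, 2, 3).

D(w) has 30 cells with 4 SE-corners; essential set:

[(2, 7, 0), (4, 5, 1), (6, 4, 1), (9, 3, 1)]


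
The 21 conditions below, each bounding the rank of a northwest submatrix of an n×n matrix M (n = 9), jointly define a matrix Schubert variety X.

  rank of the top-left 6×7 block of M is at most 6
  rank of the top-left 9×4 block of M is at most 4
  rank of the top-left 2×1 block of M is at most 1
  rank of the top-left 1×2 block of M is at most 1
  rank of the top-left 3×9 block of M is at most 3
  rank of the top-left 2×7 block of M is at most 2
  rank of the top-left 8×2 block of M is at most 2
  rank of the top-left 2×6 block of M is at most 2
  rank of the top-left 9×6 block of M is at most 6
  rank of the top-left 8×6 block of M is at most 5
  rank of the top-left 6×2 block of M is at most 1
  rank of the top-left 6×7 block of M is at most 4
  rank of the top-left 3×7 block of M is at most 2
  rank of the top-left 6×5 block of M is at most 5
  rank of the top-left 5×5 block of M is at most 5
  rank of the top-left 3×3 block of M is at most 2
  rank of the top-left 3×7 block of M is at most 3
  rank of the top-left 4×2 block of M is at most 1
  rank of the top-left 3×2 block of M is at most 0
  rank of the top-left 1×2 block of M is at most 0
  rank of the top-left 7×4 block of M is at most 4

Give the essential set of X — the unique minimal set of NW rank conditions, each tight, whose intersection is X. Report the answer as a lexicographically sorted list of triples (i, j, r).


The tightest implied rank at each (i,j), from the 21 conditions:

  0  0  1  1  1  1  1  1  1
  0  0  1  2  2  2  2  2  2
  0  0  1  2  2  2  2  3  3
  1  1  2  3  3  3  3  4  4
  1  1  2  3  4  4  4  5  5
  1  1  2  3  4  4  4  5  6
  1  2  3  4  5  5  5  6  7
  1  2  3  4  5  5  6  7  8
  1  2  3  4  5  6  7  8  9

giving w = (3, 4, 8, 1, 5, 9, 2, 7, 6) via Δ²R.

|D(w)|=14, |Ess(w)|=5:

[(3, 2, 0), (3, 7, 2), (6, 2, 1), (6, 7, 4), (8, 6, 5)]


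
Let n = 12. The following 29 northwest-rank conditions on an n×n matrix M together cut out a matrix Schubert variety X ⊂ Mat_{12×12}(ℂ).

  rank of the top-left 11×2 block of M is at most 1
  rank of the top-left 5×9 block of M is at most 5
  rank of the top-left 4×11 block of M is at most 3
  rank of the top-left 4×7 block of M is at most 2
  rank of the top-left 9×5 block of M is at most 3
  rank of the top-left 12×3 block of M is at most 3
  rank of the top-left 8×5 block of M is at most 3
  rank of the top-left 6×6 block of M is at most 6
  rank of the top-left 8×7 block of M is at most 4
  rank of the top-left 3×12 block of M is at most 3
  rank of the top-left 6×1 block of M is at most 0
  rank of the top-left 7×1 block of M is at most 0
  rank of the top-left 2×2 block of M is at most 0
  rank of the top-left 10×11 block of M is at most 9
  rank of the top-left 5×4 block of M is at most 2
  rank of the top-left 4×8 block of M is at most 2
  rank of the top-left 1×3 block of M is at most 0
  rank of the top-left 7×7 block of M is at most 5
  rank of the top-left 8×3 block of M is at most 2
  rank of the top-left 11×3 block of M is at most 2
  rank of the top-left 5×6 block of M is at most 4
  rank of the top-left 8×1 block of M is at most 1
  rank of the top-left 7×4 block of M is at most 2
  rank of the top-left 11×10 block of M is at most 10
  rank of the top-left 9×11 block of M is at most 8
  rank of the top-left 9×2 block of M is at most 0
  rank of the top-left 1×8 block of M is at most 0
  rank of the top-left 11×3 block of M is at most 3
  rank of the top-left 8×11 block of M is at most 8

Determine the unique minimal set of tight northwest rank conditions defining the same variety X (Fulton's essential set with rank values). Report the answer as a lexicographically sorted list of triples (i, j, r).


The tightest implied rank at each (i,j), from the 29 conditions:

  0  0  0  0  0  0  0  0  1  1  1  1
  0  0  1  1  1  1  1  1  2  2  2  2
  0  0  1  2  2  2  2  2  3  3  3  3
  0  0  1  2  2  2  2  2  3  3  3  4
  0  0  1  2  3  3  3  3  4  4  4  5
  0  0  1  2  3  4  4  4  5  5  5  6
  0  0  1  2  3  4  4  5  6  6  6  7
  0  0  1  2  3  4  4  5  6  7  7  8
  0  0  1  2  3  4  5  6  7  8  8  9
  1  1  2  3  4  5  6  7  8  9  9  10
  1  1  2  3  4  5  6  7  8  9  10  11
  1  2  3  4  5  6  7  8  9  10  11  12

so w = (9, 3, 4, 12, 5, 6, 8, 10, 7, 1, 11, 2).

6 SE-corners of the 33-cell Rothe diagram give Ess(w):

[(1, 8, 0), (4, 8, 2), (4, 11, 3), (8, 7, 4), (9, 2, 0), (11, 2, 1)]


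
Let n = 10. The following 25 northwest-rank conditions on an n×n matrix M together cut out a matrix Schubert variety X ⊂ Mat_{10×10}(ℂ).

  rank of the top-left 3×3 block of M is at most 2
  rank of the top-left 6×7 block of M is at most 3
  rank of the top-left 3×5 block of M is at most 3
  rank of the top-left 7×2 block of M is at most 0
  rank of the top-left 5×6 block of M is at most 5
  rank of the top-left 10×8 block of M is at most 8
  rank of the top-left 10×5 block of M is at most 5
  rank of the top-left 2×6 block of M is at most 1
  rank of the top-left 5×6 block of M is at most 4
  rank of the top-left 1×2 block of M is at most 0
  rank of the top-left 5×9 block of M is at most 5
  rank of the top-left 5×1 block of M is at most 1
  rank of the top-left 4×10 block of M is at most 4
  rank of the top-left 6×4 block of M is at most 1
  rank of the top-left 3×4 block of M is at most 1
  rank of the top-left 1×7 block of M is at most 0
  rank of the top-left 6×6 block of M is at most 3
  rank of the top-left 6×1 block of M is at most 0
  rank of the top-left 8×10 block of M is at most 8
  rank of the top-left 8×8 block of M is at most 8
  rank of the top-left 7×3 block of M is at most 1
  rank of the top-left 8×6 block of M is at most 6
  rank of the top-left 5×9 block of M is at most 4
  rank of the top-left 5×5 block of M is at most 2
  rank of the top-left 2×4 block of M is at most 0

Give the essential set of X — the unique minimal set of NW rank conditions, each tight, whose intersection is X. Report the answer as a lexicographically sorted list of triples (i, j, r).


Reconstructing r_w from the 25 given conditions:

  R[1]: 0 | 0 | 0 | 0 | 0 | 0 | 0 | 1 | 1 | 1
  R[2]: 0 | 0 | 0 | 0 | 1 | 1 | 1 | 2 | 2 | 2
  R[3]: 0 | 0 | 1 | 1 | 2 | 2 | 2 | 3 | 3 | 3
  R[4]: 0 | 0 | 1 | 1 | 2 | 3 | 3 | 4 | 4 | 4
  R[5]: 0 | 0 | 1 | 1 | 2 | 3 | 3 | 4 | 4 | 5
  R[6]: 0 | 0 | 1 | 1 | 2 | 3 | 3 | 4 | 5 | 6
  R[7]: 0 | 0 | 1 | 2 | 3 | 4 | 4 | 5 | 6 | 7
  R[8]: 1 | 1 | 2 | 3 | 4 | 5 | 5 | 6 | 7 | 8
  R[9]: 1 | 2 | 3 | 4 | 5 | 6 | 6 | 7 | 8 | 9
  R[10]: 1 | 2 | 3 | 4 | 5 | 6 | 7 | 8 | 9 | 10

reading off 1-entries of Δ²R: w = (8, 5, 3, 6, 10, 9, 4, 1, 2, 7).

6 SE-corners of the 27-cell Rothe diagram give Ess(w):

[(1, 7, 0), (2, 4, 0), (5, 9, 4), (6, 4, 1), (6, 7, 3), (7, 2, 0)]


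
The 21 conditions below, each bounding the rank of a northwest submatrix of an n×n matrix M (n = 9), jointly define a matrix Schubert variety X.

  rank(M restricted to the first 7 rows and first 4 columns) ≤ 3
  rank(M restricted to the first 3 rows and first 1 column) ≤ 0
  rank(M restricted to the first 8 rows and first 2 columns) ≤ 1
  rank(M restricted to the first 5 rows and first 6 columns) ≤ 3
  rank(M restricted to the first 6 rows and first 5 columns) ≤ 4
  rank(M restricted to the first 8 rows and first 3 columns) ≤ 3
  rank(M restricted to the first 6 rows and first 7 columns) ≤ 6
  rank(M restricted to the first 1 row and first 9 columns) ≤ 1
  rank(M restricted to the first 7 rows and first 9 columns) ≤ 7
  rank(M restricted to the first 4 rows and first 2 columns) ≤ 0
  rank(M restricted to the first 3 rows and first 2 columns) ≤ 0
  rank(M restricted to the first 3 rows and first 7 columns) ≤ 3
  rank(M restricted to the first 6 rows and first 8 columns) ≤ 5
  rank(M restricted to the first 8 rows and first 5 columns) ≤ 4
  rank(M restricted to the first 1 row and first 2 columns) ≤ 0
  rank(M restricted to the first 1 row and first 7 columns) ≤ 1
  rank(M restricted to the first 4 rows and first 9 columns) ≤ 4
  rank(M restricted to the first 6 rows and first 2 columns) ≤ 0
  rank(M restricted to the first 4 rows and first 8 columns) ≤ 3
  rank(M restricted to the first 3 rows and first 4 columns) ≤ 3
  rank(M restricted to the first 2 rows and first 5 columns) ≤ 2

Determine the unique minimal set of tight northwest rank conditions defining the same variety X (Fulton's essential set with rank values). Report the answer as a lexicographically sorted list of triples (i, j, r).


Recovering R(i,j) via the rank-extension bound from the 21 conditions:

  0 | 0 | 1 | 1 | 1 | 1 | 1 | 1 | 1
  0 | 0 | 1 | 2 | 2 | 2 | 2 | 2 | 2
  0 | 0 | 1 | 2 | 3 | 3 | 3 | 3 | 3
  0 | 0 | 1 | 2 | 3 | 3 | 3 | 3 | 4
  0 | 0 | 1 | 2 | 3 | 3 | 4 | 4 | 5
  0 | 0 | 1 | 2 | 3 | 4 | 5 | 5 | 6
  1 | 1 | 2 | 3 | 4 | 5 | 6 | 6 | 7
  1 | 1 | 2 | 3 | 4 | 5 | 6 | 7 | 8
  1 | 2 | 3 | 4 | 5 | 6 | 7 | 8 | 9

giving w = (3, 4, 5, 9, 7, 6, 1, 8, 2) via Δ²R.

4 SE-corners of the 17-cell Rothe diagram give Ess(w):

[(4, 8, 3), (5, 6, 3), (6, 2, 0), (8, 2, 1)]


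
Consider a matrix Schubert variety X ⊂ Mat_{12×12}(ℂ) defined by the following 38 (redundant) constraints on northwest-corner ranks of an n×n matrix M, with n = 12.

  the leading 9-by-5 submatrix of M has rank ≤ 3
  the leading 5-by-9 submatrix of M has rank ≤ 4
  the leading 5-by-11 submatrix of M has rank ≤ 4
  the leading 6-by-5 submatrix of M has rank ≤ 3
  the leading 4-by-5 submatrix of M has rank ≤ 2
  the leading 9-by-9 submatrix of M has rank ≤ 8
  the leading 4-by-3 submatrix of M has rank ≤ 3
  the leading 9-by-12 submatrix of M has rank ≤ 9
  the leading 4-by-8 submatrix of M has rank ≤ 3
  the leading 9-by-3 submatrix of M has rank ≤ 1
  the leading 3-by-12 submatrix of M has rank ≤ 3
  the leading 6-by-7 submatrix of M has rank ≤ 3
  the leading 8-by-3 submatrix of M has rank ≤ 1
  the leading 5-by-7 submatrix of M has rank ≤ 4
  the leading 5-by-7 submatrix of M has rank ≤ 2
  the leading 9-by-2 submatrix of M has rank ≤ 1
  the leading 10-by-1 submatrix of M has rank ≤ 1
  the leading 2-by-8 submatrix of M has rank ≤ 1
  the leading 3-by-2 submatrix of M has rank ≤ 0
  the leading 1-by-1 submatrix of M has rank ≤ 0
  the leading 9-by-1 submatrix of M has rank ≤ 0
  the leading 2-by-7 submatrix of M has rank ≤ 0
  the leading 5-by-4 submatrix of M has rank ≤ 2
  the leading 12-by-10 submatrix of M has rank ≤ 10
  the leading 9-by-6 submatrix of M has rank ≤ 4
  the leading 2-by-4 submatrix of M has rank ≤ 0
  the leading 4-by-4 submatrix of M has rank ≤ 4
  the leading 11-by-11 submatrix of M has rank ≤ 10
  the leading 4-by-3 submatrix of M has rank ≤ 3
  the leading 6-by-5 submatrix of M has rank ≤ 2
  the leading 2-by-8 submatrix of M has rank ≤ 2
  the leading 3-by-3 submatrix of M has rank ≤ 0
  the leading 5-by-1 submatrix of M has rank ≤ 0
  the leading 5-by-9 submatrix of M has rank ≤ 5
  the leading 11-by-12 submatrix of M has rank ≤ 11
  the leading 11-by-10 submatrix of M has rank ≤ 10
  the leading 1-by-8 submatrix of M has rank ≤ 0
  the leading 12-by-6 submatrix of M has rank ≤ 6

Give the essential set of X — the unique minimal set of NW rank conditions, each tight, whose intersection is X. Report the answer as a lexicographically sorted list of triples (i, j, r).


The tightest implied rank at each (i,j), from the 38 conditions:

  0 0 0 0 0 0 0 0 1 1 1 1
  0 0 0 0 0 0 0 1 2 2 2 2
  0 0 0 1 1 1 1 2 3 3 3 3
  0 1 1 2 2 2 2 3 4 4 4 4
  0 1 1 2 2 2 2 3 4 4 4 5
  0 1 1 2 2 3 3 4 5 5 5 6
  0 1 1 2 3 4 4 5 6 6 6 7
  0 1 1 2 3 4 5 6 7 7 7 8
  0 1 1 2 3 4 5 6 7 8 8 9
  1 2 2 3 4 5 6 7 8 9 9 10
  1 2 3 4 5 6 7 8 9 10 10 11
  1 2 3 4 5 6 7 8 9 10 11 12

the unique w with this rank table is (9, 8, 4, 2, 12, 6, 5, 7, 10, 1, 3, 11).

Fulton essential set (8 of the 35 Rothe cells):

[(1, 8, 0), (2, 7, 0), (3, 3, 0), (5, 7, 2), (5, 11, 4), (6, 5, 2), (9, 1, 0), (9, 3, 1)]


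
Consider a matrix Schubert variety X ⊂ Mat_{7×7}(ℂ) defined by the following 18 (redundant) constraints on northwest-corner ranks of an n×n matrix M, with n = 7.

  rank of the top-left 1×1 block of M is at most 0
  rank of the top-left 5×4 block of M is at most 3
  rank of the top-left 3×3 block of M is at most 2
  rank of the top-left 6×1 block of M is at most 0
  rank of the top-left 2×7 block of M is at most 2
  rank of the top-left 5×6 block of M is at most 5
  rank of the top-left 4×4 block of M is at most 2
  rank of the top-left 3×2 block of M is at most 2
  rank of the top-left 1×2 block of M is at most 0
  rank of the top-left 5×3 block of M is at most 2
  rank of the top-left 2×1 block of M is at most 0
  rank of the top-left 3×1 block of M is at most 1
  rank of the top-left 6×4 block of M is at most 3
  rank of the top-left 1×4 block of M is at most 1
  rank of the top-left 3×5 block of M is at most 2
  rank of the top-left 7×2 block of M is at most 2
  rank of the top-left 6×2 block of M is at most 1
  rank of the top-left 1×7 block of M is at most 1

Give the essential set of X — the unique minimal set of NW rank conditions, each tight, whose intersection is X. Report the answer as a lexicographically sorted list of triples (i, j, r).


Rank table r_w(7×7) implied by the 18 constraints:

  0, 0, 1, 1, 1, 1, 1
  0, 1, 2, 2, 2, 2, 2
  0, 1, 2, 2, 2, 3, 3
  0, 1, 2, 2, 3, 4, 4
  0, 1, 2, 3, 4, 5, 5
  0, 1, 2, 3, 4, 5, 6
  1, 2, 3, 4, 5, 6, 7

giving w = (3, 2, 6, 5, 4, 7, 1) via Δ²R.

D(w) has 10 cells with 4 SE-corners; essential set:

[(1, 2, 0), (3, 5, 2), (4, 4, 2), (6, 1, 0)]


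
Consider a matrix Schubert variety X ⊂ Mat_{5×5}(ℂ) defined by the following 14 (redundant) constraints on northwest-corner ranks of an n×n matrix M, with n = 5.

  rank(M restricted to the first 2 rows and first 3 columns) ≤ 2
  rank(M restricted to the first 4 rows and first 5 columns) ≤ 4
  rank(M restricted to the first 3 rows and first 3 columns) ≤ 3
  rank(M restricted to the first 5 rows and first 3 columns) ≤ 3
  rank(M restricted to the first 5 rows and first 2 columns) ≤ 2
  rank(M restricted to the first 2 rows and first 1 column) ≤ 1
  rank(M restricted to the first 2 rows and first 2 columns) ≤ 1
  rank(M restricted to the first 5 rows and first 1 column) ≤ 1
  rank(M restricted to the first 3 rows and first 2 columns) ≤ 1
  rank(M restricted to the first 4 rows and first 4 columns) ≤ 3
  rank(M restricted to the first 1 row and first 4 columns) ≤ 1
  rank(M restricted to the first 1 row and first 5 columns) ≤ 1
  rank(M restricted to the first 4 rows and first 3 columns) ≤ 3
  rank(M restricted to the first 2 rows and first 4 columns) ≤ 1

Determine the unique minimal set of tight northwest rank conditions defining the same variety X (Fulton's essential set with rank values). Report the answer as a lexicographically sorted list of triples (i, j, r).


Propagating the 14 rank bounds to every northwest block:

  i=1: 1, 1, 1, 1, 1
  i=2: 1, 1, 1, 1, 2
  i=3: 1, 1, 2, 2, 3
  i=4: 1, 2, 3, 3, 4
  i=5: 1, 2, 3, 4, 5

reading off 1-entries of Δ²R: w = (1, 5, 3, 2, 4).

|D(w)|=4, |Ess(w)|=2:

[(2, 4, 1), (3, 2, 1)]


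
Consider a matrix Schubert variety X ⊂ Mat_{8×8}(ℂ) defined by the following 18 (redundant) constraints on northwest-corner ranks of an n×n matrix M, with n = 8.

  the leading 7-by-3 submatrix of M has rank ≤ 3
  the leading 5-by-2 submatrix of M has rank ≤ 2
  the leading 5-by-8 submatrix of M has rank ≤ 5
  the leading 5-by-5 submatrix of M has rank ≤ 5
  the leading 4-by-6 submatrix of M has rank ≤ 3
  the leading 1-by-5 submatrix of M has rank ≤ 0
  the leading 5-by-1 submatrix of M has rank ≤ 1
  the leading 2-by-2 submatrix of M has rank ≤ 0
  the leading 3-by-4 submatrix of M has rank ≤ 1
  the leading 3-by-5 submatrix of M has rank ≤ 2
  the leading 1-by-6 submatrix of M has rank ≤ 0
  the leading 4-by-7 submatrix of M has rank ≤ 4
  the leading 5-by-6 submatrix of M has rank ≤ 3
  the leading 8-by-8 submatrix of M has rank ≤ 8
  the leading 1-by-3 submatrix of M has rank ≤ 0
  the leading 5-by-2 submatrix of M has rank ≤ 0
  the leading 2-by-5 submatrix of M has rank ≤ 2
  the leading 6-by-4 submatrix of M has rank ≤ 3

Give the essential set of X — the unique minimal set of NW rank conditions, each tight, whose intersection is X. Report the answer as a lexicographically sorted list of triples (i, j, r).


Computing R[i][j] = min implied NW-rank bound (n=8, 18 conditions):

  0  0  0  0  0  0  1  1
  0  0  1  1  1  1  2  2
  0  0  1  1  2  2  3  3
  0  0  1  2  3  3  4  4
  0  0  1  2  3  3  4  5
  1  1  2  3  4  4  5  6
  1  2  3  4  5  5  6  7
  1  2  3  4  5  6  7  8

giving w = (7, 3, 5, 4, 8, 1, 2, 6) via Δ²R.

|D(w)|=16, |Ess(w)|=4:

[(1, 6, 0), (3, 4, 1), (5, 2, 0), (5, 6, 3)]


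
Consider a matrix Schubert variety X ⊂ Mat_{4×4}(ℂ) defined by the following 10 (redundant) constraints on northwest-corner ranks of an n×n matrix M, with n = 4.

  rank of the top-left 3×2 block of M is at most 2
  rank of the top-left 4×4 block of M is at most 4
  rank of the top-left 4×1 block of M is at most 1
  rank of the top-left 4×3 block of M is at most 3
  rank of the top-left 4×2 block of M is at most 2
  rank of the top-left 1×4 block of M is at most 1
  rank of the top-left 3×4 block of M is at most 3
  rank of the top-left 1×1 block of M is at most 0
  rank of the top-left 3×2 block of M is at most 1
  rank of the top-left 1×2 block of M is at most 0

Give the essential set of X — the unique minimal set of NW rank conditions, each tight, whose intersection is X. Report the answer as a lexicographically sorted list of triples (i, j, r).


Recovering R(i,j) via the rank-extension bound from the 10 conditions:

  0, 0, 1, 1
  1, 1, 2, 2
  1, 1, 2, 3
  1, 2, 3, 4

the unique w with this rank table is (3, 1, 4, 2).

2 SE-corners of the 3-cell Rothe diagram give Ess(w):

[(1, 2, 0), (3, 2, 1)]


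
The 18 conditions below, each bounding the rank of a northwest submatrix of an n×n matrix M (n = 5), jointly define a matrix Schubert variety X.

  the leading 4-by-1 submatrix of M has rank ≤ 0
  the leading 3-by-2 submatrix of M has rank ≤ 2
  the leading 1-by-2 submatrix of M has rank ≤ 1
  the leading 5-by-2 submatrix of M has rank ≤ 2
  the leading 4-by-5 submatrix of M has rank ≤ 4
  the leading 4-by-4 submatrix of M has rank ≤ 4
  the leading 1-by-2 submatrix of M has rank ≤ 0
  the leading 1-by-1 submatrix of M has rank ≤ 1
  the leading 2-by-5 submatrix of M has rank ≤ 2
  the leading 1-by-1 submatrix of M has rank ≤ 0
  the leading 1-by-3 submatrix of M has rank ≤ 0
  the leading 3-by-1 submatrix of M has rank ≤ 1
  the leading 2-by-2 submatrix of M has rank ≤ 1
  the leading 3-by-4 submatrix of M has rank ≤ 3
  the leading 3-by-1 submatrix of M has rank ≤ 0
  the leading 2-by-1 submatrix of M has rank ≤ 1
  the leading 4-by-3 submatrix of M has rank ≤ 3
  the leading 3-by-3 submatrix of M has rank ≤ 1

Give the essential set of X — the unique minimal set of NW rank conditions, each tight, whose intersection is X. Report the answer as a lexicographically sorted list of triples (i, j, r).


Computing R[i][j] = min implied NW-rank bound (n=5, 18 conditions):

  R[1]: 0 | 0 | 0 | 1 | 1
  R[2]: 0 | 1 | 1 | 2 | 2
  R[3]: 0 | 1 | 1 | 2 | 3
  R[4]: 0 | 1 | 2 | 3 | 4
  R[5]: 1 | 2 | 3 | 4 | 5

second differences of R give the permutation w = (4, 2, 5, 3, 1).

D(w) has 7 cells with 3 SE-corners; essential set:

[(1, 3, 0), (3, 3, 1), (4, 1, 0)]


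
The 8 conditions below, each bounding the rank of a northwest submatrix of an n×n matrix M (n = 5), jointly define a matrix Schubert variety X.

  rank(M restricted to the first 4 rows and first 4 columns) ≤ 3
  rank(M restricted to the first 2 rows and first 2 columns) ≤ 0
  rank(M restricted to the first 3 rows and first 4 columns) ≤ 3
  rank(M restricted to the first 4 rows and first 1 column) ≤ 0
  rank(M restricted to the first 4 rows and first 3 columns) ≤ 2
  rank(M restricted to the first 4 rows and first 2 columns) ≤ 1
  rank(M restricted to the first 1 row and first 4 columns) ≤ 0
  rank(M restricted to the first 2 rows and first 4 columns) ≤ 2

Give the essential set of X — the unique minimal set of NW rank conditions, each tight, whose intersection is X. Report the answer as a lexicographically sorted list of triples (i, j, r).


Computing R[i][j] = min implied NW-rank bound (n=5, 8 conditions):

  row 1: 0  0  0  0  1
  row 2: 0  0  1  1  2
  row 3: 0  1  2  2  3
  row 4: 0  1  2  3  4
  row 5: 1  2  3  4  5

reading off 1-entries of Δ²R: w = (5, 3, 2, 4, 1).

D(w) has 8 cells with 3 SE-corners; essential set:

[(1, 4, 0), (2, 2, 0), (4, 1, 0)]


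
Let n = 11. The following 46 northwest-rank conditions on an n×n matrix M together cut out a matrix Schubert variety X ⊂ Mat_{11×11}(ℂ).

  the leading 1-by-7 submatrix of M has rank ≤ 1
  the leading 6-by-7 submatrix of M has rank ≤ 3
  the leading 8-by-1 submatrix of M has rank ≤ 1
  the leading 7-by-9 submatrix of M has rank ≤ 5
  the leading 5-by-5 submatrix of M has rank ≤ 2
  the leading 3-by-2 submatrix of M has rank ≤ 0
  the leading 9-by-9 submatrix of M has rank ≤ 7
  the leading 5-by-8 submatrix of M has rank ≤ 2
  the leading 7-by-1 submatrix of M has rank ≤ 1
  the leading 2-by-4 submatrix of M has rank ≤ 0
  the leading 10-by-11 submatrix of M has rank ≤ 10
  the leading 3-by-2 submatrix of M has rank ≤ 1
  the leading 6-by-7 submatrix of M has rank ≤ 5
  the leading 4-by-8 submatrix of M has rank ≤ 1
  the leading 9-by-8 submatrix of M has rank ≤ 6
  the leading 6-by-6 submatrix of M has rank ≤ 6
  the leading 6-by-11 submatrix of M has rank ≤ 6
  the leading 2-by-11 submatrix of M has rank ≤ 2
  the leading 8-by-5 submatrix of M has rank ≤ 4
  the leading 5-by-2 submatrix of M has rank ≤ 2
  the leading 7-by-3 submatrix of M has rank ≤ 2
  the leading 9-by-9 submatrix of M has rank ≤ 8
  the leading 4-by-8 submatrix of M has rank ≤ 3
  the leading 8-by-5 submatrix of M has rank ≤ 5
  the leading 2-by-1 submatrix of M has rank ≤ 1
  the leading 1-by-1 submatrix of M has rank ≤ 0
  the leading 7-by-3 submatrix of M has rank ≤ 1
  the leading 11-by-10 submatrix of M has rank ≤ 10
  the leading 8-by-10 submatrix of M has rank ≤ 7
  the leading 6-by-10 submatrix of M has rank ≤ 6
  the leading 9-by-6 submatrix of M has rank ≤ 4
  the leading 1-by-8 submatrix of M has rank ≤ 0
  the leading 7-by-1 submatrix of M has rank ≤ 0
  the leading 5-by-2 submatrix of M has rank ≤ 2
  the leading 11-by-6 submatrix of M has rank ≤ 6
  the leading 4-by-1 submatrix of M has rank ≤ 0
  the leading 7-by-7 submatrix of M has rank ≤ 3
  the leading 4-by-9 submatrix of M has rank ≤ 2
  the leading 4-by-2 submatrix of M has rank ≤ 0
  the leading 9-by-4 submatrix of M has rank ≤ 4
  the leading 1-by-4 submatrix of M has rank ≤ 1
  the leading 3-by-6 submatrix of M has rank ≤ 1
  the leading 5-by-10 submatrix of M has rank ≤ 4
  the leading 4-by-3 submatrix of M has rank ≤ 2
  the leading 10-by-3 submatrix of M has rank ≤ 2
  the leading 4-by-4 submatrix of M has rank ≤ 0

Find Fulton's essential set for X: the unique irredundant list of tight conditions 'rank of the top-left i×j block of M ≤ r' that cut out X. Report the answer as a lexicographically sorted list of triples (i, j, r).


Reconstructing r_w from the 46 given conditions:

  row 1: 0 0 0 0 0 0 0 0 1 1 1
  row 2: 0 0 0 0 1 1 1 1 2 2 2
  row 3: 0 0 0 0 1 1 1 1 2 3 3
  row 4: 0 0 0 0 1 1 1 1 2 3 4
  row 5: 0 1 1 1 2 2 2 2 3 4 5
  row 6: 0 1 1 2 3 3 3 3 4 5 6
  row 7: 0 1 1 2 3 3 3 4 5 6 7
  row 8: 1 2 2 3 4 4 4 5 6 7 8
  row 9: 1 2 2 3 4 4 5 6 7 8 9
  row 10: 1 2 2 3 4 5 6 7 8 9 10
  row 11: 1 2 3 4 5 6 7 8 9 10 11

the unique w with this rank table is (9, 5, 10, 11, 2, 4, 8, 1, 7, 6, 3).

Rothe diagram D(w) (36 cells), 8 SE-corners (essential conditions):

[(1, 8, 0), (4, 4, 0), (4, 8, 1), (7, 1, 0), (7, 3, 1), (7, 7, 3), (9, 6, 4), (10, 3, 2)]


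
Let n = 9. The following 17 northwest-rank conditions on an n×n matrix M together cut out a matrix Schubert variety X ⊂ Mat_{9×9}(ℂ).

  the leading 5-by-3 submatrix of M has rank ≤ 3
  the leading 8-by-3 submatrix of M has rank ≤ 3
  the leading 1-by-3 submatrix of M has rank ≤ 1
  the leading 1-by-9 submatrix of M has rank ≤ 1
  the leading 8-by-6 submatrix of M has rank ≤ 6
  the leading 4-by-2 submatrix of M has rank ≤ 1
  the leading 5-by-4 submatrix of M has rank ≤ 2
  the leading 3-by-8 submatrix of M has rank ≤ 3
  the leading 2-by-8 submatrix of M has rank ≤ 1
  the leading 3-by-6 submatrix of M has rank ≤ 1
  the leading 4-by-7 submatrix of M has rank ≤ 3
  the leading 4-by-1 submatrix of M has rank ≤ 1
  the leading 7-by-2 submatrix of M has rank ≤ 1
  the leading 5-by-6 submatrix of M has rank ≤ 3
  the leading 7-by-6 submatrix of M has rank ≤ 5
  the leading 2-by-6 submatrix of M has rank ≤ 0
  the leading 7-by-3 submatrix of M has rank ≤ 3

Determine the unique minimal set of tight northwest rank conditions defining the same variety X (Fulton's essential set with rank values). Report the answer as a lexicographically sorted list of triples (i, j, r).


Rank table r_w(9×9) implied by the 17 constraints:

  i=1: 0, 0, 0, 0, 0, 0, 1, 1, 1
  i=2: 0, 0, 0, 0, 0, 0, 1, 1, 2
  i=3: 1, 1, 1, 1, 1, 1, 2, 2, 3
  i=4: 1, 1, 2, 2, 2, 2, 3, 3, 4
  i=5: 1, 1, 2, 2, 3, 3, 4, 4, 5
  i=6: 1, 1, 2, 3, 4, 4, 5, 5, 6
  i=7: 1, 1, 2, 3, 4, 5, 6, 6, 7
  i=8: 1, 2, 3, 4, 5, 6, 7, 7, 8
  i=9: 1, 2, 3, 4, 5, 6, 7, 8, 9

second differences of R give the permutation w = (7, 9, 1, 3, 5, 4, 6, 2, 8).

Fulton essential set (4 of the 18 Rothe cells):

[(2, 6, 0), (2, 8, 1), (5, 4, 2), (7, 2, 1)]


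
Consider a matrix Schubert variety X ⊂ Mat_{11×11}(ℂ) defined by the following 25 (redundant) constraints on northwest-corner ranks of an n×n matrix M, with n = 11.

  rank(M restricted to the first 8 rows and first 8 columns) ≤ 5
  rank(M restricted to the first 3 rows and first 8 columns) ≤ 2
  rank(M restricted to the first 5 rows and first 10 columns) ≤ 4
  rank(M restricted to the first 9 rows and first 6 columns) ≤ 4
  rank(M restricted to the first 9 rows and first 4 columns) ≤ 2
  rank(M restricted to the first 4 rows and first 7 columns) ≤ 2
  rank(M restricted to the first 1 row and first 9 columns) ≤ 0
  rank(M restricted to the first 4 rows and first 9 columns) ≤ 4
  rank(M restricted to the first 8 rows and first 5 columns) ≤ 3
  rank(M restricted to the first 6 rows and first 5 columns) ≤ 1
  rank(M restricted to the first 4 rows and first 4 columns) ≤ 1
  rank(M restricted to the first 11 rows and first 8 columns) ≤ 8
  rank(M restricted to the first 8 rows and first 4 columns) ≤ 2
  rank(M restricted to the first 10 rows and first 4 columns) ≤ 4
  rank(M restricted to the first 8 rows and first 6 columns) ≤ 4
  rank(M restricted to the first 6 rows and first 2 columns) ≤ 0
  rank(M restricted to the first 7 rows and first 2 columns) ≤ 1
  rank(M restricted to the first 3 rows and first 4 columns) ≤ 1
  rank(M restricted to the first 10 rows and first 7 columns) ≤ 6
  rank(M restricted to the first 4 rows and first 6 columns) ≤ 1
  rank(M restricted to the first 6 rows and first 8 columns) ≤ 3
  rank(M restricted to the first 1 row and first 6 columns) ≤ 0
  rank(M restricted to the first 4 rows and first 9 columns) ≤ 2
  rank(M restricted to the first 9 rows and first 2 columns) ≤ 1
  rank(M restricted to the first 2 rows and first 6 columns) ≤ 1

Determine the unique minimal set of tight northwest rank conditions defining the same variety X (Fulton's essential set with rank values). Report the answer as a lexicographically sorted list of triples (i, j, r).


Propagating the 25 rank bounds to every northwest block:

  i=1: 0 | 0 | 0 | 0 | 0 | 0 | 0 | 0 | 0 | 1 | 1
  i=2: 0 | 0 | 1 | 1 | 1 | 1 | 1 | 1 | 1 | 2 | 2
  i=3: 0 | 0 | 1 | 1 | 1 | 1 | 2 | 2 | 2 | 3 | 3
  i=4: 0 | 0 | 1 | 1 | 1 | 1 | 2 | 2 | 2 | 3 | 4
  i=5: 0 | 0 | 1 | 1 | 1 | 2 | 3 | 3 | 3 | 4 | 5
  i=6: 0 | 0 | 1 | 1 | 1 | 2 | 3 | 3 | 4 | 5 | 6
  i=7: 1 | 1 | 2 | 2 | 2 | 3 | 4 | 4 | 5 | 6 | 7
  i=8: 1 | 1 | 2 | 2 | 3 | 4 | 5 | 5 | 6 | 7 | 8
  i=9: 1 | 1 | 2 | 2 | 3 | 4 | 5 | 6 | 7 | 8 | 9
  i=10: 1 | 2 | 3 | 3 | 4 | 5 | 6 | 7 | 8 | 9 | 10
  i=11: 1 | 2 | 3 | 4 | 5 | 6 | 7 | 8 | 9 | 10 | 11

hence w(1..11) = (10, 3, 7, 11, 6, 9, 1, 5, 8, 2, 4).

Fulton essential set (8 of the 36 Rothe cells):

[(1, 9, 0), (4, 6, 1), (4, 9, 2), (6, 2, 0), (6, 5, 1), (6, 8, 3), (9, 2, 1), (9, 4, 2)]


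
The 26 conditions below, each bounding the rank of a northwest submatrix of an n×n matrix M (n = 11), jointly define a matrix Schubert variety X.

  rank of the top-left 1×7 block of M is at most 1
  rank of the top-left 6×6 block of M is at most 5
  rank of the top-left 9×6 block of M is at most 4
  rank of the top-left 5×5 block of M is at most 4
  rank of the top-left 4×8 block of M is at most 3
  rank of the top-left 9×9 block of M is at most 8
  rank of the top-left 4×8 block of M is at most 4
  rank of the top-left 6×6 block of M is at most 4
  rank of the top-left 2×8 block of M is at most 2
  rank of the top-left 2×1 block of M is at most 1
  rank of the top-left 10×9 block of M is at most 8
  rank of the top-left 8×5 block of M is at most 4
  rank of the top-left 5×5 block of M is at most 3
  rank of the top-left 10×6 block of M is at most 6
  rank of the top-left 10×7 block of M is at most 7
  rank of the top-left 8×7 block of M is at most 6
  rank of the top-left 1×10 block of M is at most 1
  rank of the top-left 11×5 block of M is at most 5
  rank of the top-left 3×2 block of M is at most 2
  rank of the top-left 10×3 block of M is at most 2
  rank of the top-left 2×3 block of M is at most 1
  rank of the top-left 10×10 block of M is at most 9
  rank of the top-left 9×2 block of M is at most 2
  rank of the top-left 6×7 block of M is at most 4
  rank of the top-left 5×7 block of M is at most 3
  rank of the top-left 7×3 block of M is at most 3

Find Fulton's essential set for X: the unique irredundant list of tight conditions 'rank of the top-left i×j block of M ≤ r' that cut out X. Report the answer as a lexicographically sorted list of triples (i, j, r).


Reconstructing r_w from the 26 given conditions:

  R[1]: 1  1  1  1  1  1  1  1  1  1  1
  R[2]: 1  1  1  2  2  2  2  2  2  2  2
  R[3]: 1  2  2  3  3  3  3  3  3  3  3
  R[4]: 1  2  2  3  3  3  3  3  4  4  4
  R[5]: 1  2  2  3  3  3  3  4  5  5  5
  R[6]: 1  2  2  3  4  4  4  5  6  6  6
  R[7]: 1  2  2  3  4  4  5  6  7  7  7
  R[8]: 1  2  2  3  4  4  5  6  7  8  8
  R[9]: 1  2  2  3  4  4  5  6  7  8  9
  R[10]: 1  2  2  3  4  5  6  7  8  9  10
  R[11]: 1  2  3  4  5  6  7  8  9  10  11

so w = (1, 4, 2, 9, 8, 5, 7, 10, 11, 6, 3).

Fulton essential set (5 of the 19 Rothe cells):

[(2, 3, 1), (4, 8, 3), (5, 7, 3), (9, 6, 4), (10, 3, 2)]


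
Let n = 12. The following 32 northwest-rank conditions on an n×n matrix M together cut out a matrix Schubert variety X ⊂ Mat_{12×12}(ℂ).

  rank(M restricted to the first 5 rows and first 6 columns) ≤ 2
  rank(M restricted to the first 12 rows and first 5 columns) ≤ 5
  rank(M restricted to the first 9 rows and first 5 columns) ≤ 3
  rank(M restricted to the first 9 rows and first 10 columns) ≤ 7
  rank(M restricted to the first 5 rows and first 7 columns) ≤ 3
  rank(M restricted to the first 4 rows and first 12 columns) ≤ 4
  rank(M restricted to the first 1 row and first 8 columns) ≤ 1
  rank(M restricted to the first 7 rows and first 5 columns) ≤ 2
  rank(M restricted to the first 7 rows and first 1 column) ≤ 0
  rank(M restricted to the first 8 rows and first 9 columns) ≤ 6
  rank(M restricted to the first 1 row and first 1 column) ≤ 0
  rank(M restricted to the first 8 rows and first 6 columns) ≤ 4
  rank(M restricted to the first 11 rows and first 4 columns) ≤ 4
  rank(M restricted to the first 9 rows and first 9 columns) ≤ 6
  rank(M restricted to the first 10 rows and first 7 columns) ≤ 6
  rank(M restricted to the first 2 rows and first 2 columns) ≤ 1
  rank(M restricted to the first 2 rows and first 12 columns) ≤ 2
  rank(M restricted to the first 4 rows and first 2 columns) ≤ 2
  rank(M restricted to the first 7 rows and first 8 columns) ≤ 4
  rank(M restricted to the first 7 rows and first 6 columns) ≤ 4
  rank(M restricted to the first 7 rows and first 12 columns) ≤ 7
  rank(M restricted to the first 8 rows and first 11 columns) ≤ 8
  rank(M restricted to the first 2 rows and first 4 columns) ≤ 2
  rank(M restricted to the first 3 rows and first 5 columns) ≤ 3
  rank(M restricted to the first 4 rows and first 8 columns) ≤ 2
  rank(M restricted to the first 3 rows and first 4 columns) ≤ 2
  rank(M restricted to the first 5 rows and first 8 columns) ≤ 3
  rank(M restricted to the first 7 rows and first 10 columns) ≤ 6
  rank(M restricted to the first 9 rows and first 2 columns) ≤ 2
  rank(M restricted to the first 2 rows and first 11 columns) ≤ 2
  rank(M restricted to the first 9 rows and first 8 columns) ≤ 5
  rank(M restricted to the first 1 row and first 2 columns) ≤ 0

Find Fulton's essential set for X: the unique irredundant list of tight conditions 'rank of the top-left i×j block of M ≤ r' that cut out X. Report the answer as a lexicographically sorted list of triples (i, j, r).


The tightest implied rank at each (i,j), from the 32 conditions:

  i=1: 0 0 1 1 1 1 1 1 1 1 1 1
  i=2: 0 1 2 2 2 2 2 2 2 2 2 2
  i=3: 0 1 2 2 2 2 2 2 3 3 3 3
  i=4: 0 1 2 2 2 2 2 2 3 4 4 4
  i=5: 0 1 2 2 2 2 3 3 4 5 5 5
  i=6: 0 1 2 2 2 3 4 4 5 6 6 6
  i=7: 0 1 2 2 2 3 4 4 5 6 7 7
  i=8: 1 2 3 3 3 4 5 5 6 7 8 8
  i=9: 1 2 3 3 3 4 5 5 6 7 8 9
  i=10: 1 2 3 4 4 5 6 6 7 8 9 10
  i=11: 1 2 3 4 5 6 7 7 8 9 10 11
  i=12: 1 2 3 4 5 6 7 8 9 10 11 12

reading off 1-entries of Δ²R: w = (3, 2, 9, 10, 7, 6, 11, 1, 12, 4, 5, 8).

Fulton essential set (8 of the 29 Rothe cells):

[(1, 2, 0), (4, 8, 2), (5, 6, 2), (7, 1, 0), (7, 5, 2), (7, 8, 4), (9, 5, 3), (9, 8, 5)]


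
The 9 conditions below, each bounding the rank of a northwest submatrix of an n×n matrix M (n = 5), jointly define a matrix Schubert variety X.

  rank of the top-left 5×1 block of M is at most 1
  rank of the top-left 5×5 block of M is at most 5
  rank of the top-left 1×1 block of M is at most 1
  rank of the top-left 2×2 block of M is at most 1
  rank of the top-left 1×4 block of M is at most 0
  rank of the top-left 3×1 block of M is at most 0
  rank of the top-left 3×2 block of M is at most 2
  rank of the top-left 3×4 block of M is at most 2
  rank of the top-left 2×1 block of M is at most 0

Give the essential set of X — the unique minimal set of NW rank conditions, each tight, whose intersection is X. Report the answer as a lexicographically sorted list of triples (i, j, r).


Recovering R(i,j) via the rank-extension bound from the 9 conditions:

  i=1: 0, 0, 0, 0, 1
  i=2: 0, 1, 1, 1, 2
  i=3: 0, 1, 2, 2, 3
  i=4: 1, 2, 3, 3, 4
  i=5: 1, 2, 3, 4, 5

so w = (5, 2, 3, 1, 4).

Rothe diagram D(w) (6 cells), 2 SE-corners (essential conditions):

[(1, 4, 0), (3, 1, 0)]


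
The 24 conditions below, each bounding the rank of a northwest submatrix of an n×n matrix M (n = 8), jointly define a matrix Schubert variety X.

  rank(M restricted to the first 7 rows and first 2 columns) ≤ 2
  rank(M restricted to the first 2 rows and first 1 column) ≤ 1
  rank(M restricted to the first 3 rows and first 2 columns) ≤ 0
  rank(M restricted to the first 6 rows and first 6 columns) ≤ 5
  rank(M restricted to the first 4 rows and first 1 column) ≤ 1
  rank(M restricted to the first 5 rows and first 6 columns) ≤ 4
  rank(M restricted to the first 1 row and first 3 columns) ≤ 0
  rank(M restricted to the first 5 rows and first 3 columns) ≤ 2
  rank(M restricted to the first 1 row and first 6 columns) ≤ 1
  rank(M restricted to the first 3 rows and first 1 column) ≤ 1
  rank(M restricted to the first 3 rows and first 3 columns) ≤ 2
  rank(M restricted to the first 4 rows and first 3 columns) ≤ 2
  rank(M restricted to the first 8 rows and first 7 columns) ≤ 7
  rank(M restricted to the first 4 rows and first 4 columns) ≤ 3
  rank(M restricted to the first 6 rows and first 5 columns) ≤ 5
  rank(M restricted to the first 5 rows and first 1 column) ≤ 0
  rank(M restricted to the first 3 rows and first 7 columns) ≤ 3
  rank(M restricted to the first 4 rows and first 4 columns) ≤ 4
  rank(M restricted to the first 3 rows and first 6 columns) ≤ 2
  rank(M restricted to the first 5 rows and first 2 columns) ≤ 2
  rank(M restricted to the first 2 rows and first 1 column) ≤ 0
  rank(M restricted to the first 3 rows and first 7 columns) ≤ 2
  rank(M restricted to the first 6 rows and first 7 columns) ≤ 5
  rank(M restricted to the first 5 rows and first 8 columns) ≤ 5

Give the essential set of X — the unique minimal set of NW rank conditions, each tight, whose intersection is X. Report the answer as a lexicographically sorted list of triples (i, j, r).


Rank table r_w(8×8) implied by the 24 constraints:

  row 1: 0, 0, 0, 1, 1, 1, 1, 1
  row 2: 0, 0, 1, 2, 2, 2, 2, 2
  row 3: 0, 0, 1, 2, 2, 2, 2, 3
  row 4: 0, 1, 2, 3, 3, 3, 3, 4
  row 5: 0, 1, 2, 3, 4, 4, 4, 5
  row 6: 1, 2, 3, 4, 5, 5, 5, 6
  row 7: 1, 2, 3, 4, 5, 6, 6, 7
  row 8: 1, 2, 3, 4, 5, 6, 7, 8

giving w = (4, 3, 8, 2, 5, 1, 6, 7) via Δ²R.

D(w) has 12 cells with 4 SE-corners; essential set:

[(1, 3, 0), (3, 2, 0), (3, 7, 2), (5, 1, 0)]
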